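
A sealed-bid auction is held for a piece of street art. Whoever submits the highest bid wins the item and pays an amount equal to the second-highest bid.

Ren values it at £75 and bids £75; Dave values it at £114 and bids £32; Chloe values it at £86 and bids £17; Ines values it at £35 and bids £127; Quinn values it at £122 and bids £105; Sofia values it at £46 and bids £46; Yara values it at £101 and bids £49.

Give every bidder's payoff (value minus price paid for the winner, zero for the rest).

Payoffs: Ren £0, Dave £0, Chloe £0, Ines -£70, Quinn £0, Sofia £0, Yara £0.

Bids in descending order: Ines £127 > Quinn £105 > Ren £75 > Yara £49 > Sofia £46 > Dave £32 > Chloe £17.
Ines has the top bid and wins; the price is the second-highest bid, £105.
Ines's payoff = £35 − £105 = -£70. All other bidders lose, so their payoff is 0.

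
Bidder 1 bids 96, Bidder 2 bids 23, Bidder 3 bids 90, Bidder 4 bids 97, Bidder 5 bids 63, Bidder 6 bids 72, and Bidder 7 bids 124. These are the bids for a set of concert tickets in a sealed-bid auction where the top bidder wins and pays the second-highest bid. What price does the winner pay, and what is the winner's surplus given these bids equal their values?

The winner pays 97 for a surplus of 27.

Sorted high to low: Bidder 7 124 > Bidder 4 97 > Bidder 1 96 > Bidder 3 90 > Bidder 6 72 > Bidder 5 63 > Bidder 2 23.
Bidder 7 is the highest bidder, so Bidder 7 wins.
Under the second-price rule, the price is the second-highest bid: 97.
Surplus = 124 − 97 = 27.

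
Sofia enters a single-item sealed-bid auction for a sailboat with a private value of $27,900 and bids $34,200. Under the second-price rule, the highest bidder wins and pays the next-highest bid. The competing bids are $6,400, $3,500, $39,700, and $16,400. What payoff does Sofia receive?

$0

Highest competing bid: $39,700.
Sofia's bid $34,200 is not the highest, so Sofia loses, pays nothing, and earns zero payoff.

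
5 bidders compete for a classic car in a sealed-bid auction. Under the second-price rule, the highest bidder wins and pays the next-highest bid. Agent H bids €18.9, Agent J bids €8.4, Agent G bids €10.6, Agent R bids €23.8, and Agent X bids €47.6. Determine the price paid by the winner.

Bids in descending order: Agent X €47.6; Agent R €23.8; Agent H €18.9; Agent G €10.6; Agent J €8.4.
Agent X has the highest bid, so Agent X wins.
The second-highest bid is €23.8, so that is what Agent X pays.

The winner pays €23.8.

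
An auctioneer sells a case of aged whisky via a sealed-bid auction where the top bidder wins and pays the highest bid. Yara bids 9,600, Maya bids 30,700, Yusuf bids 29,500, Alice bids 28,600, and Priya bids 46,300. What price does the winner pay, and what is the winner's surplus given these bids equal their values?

Price 46,300; surplus 0.

Ranking the bids: Priya 46,300, then Maya 30,700, then Yusuf 29,500, then Alice 28,600, then Yara 9,600.
Priya is the highest bidder, so Priya wins.
Under the first-price rule, the price is the highest bid: 46,300.
Surplus = 46,300 − 46,300 = 0.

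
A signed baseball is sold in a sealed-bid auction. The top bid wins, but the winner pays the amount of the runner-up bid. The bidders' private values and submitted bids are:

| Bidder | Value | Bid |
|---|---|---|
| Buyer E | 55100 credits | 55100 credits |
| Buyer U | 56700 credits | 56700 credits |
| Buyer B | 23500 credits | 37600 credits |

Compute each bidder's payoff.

Ranking the bids: Buyer U 56700 credits; Buyer E 55100 credits; Buyer B 37600 credits.
Buyer U has the top bid and wins; the price is the second-highest bid, 55100 credits.
Buyer U's payoff = 56700 credits − 55100 credits = 1600 credits. All other bidders lose, so their payoff is 0.

Payoffs: Buyer E 0 credits, Buyer U 1600 credits, Buyer B 0 credits.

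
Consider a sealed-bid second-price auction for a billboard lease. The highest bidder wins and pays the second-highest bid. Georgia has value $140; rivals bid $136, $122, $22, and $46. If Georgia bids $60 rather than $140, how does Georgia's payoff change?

-$4

The highest competing bid is $136.
Bidding truthfully at $140: Georgia has the top bid, wins, and pays the second-highest bid $136. Payoff = $140 − $136 = $4.
Bidding $60: the top bid is $136 (a rival), so Georgia loses. Payoff = $0.
Change = $0 − $4 = -$4.
This is the dominant-strategy logic: truthful bidding weakly beats any alternative.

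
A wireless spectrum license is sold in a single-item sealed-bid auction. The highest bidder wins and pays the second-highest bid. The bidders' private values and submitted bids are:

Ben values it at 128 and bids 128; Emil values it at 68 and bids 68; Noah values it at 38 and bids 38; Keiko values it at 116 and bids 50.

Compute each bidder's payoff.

Payoffs: Ben 60, Emil 0, Noah 0, Keiko 0.

Bids in descending order: Ben 128; Emil 68; Keiko 50; Noah 38.
Ben has the top bid and wins; the price is the second-highest bid, 68.
Ben's payoff = 128 − 68 = 60. All other bidders lose, so their payoff is 0.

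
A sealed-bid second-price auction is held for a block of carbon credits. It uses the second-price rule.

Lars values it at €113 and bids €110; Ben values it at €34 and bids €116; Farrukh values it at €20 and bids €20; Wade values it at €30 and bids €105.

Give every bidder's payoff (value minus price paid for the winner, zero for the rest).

Lars €0, Ben -€76, Farrukh €0, Wade €0.

Sorted high to low: Ben €116; Lars €110; Wade €105; Farrukh €20.
Ben has the top bid and wins; the price is the second-highest bid, €110.
Ben's payoff = €34 − €110 = -€76. All other bidders lose, so their payoff is 0.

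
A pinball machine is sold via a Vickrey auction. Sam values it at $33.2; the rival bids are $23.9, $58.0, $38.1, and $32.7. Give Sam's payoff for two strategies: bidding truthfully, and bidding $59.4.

The highest competing bid is $58.0.
Bidding truthfully at $33.2: the top bid is $58.0 (a rival), so Sam loses. Payoff = $0.0.
Bidding $59.4: Sam has the top bid, wins, and pays the second-highest bid $58.0. Payoff = $33.2 − $58.0 = -$24.8.
Deviating from a truthful bid can only lose payoff in a second-price auction — never gain.

Truthful: $0.0; alternative: -$24.8.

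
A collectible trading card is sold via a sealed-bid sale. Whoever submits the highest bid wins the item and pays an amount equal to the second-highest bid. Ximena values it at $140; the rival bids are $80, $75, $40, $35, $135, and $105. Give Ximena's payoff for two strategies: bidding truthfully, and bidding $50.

The highest competing bid is $135.
Bidding truthfully at $140: Ximena has the top bid, wins, and pays the second-highest bid $135. Payoff = $140 − $135 = $5.
Bidding $50: the top bid is $135 (a rival), so Ximena loses. Payoff = $0.
Deviating from a truthful bid can only lose payoff in a second-price auction — never gain.

(a) $5  (b) $0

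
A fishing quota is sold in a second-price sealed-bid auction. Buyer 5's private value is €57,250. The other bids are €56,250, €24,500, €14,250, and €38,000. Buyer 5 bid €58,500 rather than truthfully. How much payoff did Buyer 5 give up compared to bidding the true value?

The highest competing bid is €56,250.
Bidding truthfully at €57,250: Buyer 5 has the top bid, wins, and pays the second-highest bid €56,250. Payoff = €57,250 − €56,250 = €1,000.
Bidding €58,500: Buyer 5 has the top bid, wins, and pays the second-highest bid €56,250. Payoff = €57,250 − €56,250 = €1,000.
Regret = truthful payoff − actual payoff = €1,000 − €1,000 = €0.

Payoff forgone: €0.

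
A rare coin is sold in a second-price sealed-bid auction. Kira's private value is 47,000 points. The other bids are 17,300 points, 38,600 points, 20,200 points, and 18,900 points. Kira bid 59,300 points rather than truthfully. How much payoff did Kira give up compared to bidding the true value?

The highest competing bid is 38,600 points.
Bidding truthfully at 47,000 points: Kira has the top bid, wins, and pays the second-highest bid 38,600 points. Payoff = 47,000 points − 38,600 points = 8,400 points.
Bidding 59,300 points: Kira has the top bid, wins, and pays the second-highest bid 38,600 points. Payoff = 47,000 points − 38,600 points = 8,400 points.
Regret = truthful payoff − actual payoff = 8,400 points − 8,400 points = 0 points.
The bid only affects whether you win, not the price — here both bids land on the same side of the top rival bid, so the deviation is payoff-neutral.

0 points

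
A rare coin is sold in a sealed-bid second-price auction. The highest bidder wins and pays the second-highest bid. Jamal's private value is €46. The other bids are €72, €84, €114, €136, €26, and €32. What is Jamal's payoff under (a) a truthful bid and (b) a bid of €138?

The highest competing bid is €136.
Bidding truthfully at €46: the top bid is €136 (a rival), so Jamal loses. Payoff = €0.
Bidding €138: Jamal has the top bid, wins, and pays the second-highest bid €136. Payoff = €46 − €136 = -€90.

Truthful: €0; alternative: -€90.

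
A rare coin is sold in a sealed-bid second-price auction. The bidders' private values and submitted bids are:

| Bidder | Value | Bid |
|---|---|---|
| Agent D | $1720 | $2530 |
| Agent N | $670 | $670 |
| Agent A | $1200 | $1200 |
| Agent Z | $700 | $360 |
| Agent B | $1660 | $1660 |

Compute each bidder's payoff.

Agent D $60, Agent N $0, Agent A $0, Agent Z $0, Agent B $0.

Ranking the bids: Agent D $2530 > Agent B $1660 > Agent A $1200 > Agent N $670 > Agent Z $360.
Agent D has the top bid and wins; the price is the second-highest bid, $1660.
Agent D's payoff = $1720 − $1660 = $60. All other bidders lose, so their payoff is 0.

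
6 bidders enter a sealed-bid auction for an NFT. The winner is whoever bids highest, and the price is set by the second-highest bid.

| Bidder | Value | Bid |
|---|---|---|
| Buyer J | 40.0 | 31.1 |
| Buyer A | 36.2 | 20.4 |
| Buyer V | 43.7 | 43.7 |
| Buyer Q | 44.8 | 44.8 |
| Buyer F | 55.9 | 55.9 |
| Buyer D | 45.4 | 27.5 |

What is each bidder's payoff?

Payoffs: Buyer J 0.0, Buyer A 0.0, Buyer V 0.0, Buyer Q 0.0, Buyer F 11.1, Buyer D 0.0.

Sorted high to low: Buyer F 55.9; Buyer Q 44.8; Buyer V 43.7; Buyer J 31.1; Buyer D 27.5; Buyer A 20.4.
Buyer F has the top bid and wins; the price is the second-highest bid, 44.8.
Buyer F's payoff = 55.9 − 44.8 = 11.1. All other bidders lose, so their payoff is 0.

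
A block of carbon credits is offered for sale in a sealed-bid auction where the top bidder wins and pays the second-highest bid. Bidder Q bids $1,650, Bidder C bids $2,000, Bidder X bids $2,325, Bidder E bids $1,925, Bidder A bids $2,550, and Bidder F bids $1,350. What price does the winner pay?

Sorted high to low: Bidder A $2,550 > Bidder X $2,325 > Bidder C $2,000 > Bidder E $1,925 > Bidder Q $1,650 > Bidder F $1,350.
Bidder A is the highest bidder, so Bidder A wins.
Under the second-price rule, the price is the second-highest bid: $2,325.

$2,325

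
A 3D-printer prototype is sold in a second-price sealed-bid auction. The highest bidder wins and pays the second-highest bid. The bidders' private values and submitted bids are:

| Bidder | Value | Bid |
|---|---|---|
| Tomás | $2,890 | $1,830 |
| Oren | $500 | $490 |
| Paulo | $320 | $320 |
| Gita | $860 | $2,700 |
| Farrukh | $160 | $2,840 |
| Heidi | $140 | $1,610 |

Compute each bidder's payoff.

Ranking the bids: Farrukh $2,840; Gita $2,700; Tomás $1,830; Heidi $1,610; Oren $490; Paulo $320.
Farrukh has the top bid and wins; the price is the second-highest bid, $2,700.
Farrukh's payoff = $160 − $2,700 = -$2,540. All other bidders lose, so their payoff is 0.

Tomás $0, Oren $0, Paulo $0, Gita $0, Farrukh -$2,540, Heidi $0.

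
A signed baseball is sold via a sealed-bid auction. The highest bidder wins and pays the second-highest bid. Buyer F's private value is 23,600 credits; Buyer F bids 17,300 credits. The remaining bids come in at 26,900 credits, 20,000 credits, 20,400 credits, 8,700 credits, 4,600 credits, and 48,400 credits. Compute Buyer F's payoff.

Highest competing bid: 48,400 credits.
Buyer F's bid 17,300 credits is not the highest, so Buyer F loses, pays nothing, and earns zero payoff.

Payoff = 0 credits.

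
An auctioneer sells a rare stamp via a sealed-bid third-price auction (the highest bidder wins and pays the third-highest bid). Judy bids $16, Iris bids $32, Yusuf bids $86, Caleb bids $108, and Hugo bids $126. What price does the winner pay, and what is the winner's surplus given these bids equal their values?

Bids in descending order: Hugo $126 > Caleb $108 > Yusuf $86 > Iris $32 > Judy $16.
Hugo is the highest bidder, so Hugo wins.
Under the third-price rule, the price is the third-highest bid: $86.
Surplus = $126 − $86 = $40.

The winner pays $86 for a surplus of $40.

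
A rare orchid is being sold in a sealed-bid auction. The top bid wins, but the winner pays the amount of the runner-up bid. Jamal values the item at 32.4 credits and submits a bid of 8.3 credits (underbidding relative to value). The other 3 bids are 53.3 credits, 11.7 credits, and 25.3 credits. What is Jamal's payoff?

Payoff = 0.0 credits.

Highest competing bid: 53.3 credits.
Jamal's bid 8.3 credits is not the highest, so Jamal loses, pays nothing, and earns zero payoff.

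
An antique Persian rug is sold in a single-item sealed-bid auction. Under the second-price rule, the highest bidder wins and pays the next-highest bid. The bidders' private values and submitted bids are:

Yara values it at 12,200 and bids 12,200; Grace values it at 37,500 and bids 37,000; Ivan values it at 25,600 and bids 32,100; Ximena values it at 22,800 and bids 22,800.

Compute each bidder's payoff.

Sorted high to low: Grace 37,000; Ivan 32,100; Ximena 22,800; Yara 12,200.
Grace has the top bid and wins; the price is the second-highest bid, 32,100.
Grace's payoff = 37,500 − 32,100 = 5,400. All other bidders lose, so their payoff is 0.

Yara 0, Grace 5,400, Ivan 0, Ximena 0.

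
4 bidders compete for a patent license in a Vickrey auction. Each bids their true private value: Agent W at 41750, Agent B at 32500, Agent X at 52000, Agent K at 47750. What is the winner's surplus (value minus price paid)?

Surplus = 4250.

Bids in descending order: Agent X 52000 > Agent K 47750 > Agent W 41750 > Agent B 32500.
Agent X wins with the top bid and pays the second-highest, 47750.
Surplus = 52000 − 47750 = 4250.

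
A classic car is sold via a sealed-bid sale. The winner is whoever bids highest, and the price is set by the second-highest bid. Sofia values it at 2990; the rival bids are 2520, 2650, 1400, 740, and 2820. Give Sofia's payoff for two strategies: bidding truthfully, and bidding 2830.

The highest competing bid is 2820.
Bidding truthfully at 2990: Sofia has the top bid, wins, and pays the second-highest bid 2820. Payoff = 2990 − 2820 = 170.
Bidding 2830: Sofia has the top bid, wins, and pays the second-highest bid 2820. Payoff = 2990 − 2820 = 170.

(a) 170  (b) 170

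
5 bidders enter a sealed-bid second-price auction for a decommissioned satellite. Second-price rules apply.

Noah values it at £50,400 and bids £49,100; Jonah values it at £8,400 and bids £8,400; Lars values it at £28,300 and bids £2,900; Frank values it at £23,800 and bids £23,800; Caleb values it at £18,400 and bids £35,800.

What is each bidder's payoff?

Payoffs: Noah £14,600, Jonah £0, Lars £0, Frank £0, Caleb £0.

Ordered from highest: Noah £49,100; Caleb £35,800; Frank £23,800; Jonah £8,400; Lars £2,900.
Noah has the top bid and wins; the price is the second-highest bid, £35,800.
Noah's payoff = £50,400 − £35,800 = £14,600. All other bidders lose, so their payoff is 0.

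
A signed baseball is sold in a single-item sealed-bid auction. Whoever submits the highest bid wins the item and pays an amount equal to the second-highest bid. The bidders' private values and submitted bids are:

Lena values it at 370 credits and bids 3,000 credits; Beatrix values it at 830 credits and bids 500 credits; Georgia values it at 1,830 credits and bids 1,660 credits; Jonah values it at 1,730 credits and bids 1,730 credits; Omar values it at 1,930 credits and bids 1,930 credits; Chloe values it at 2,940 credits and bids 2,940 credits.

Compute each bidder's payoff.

Lena -2,570 credits, Beatrix 0 credits, Georgia 0 credits, Jonah 0 credits, Omar 0 credits, Chloe 0 credits.

Sorted high to low: Lena 3,000 credits > Chloe 2,940 credits > Omar 1,930 credits > Jonah 1,730 credits > Georgia 1,660 credits > Beatrix 500 credits.
Lena has the top bid and wins; the price is the second-highest bid, 2,940 credits.
Lena's payoff = 370 credits − 2,940 credits = -2,570 credits. All other bidders lose, so their payoff is 0.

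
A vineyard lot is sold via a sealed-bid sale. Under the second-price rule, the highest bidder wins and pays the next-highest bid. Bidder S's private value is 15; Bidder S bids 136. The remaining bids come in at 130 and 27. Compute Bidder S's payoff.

Bidder S's payoff: -115.

Highest competing bid: 130.
Bidder S's bid 136 is the highest overall, so Bidder S wins and pays the second-highest bid, 130.
Payoff = value − price = 15 − 130 = -115.
Overbidding won the item at a price above value — truthful bidding would have avoided this loss.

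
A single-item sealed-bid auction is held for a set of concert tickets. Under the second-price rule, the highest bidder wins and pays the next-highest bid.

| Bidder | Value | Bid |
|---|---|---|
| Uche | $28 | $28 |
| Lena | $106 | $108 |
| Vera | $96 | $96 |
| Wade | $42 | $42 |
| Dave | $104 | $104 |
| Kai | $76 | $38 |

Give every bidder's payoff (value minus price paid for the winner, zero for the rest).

Bids in descending order: Lena $108 > Dave $104 > Vera $96 > Wade $42 > Kai $38 > Uche $28.
Lena has the top bid and wins; the price is the second-highest bid, $104.
Lena's payoff = $106 − $104 = $2. All other bidders lose, so their payoff is 0.

Payoffs: Uche $0, Lena $2, Vera $0, Wade $0, Dave $0, Kai $0.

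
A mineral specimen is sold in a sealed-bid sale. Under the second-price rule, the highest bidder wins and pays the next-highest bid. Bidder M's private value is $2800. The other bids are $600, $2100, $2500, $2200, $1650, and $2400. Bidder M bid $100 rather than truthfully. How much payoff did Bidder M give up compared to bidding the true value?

The highest competing bid is $2500.
Bidding truthfully at $2800: Bidder M has the top bid, wins, and pays the second-highest bid $2500. Payoff = $2800 − $2500 = $300.
Bidding $100: the top bid is $2500 (a rival), so Bidder M loses. Payoff = $0.
Regret = truthful payoff − actual payoff = $300 − $0 = $300.

Regret: $300.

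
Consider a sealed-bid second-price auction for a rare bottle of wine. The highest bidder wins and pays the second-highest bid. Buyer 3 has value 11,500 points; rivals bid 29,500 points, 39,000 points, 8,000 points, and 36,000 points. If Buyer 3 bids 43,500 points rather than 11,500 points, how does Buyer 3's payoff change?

The highest competing bid is 39,000 points.
Bidding truthfully at 11,500 points: the top bid is 39,000 points (a rival), so Buyer 3 loses. Payoff = 0 points.
Bidding 43,500 points: Buyer 3 has the top bid, wins, and pays the second-highest bid 39,000 points. Payoff = 11,500 points − 39,000 points = -27,500 points.
Change = -27,500 points − 0 points = -27,500 points.

-27,500 points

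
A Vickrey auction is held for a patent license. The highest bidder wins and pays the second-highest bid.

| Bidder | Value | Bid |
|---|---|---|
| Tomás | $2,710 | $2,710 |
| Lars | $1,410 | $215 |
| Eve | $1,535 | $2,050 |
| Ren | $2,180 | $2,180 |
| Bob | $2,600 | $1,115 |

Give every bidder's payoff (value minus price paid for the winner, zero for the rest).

Payoffs: Tomás $530, Lars $0, Eve $0, Ren $0, Bob $0.

Ranking the bids: Tomás $2,710 > Ren $2,180 > Eve $2,050 > Bob $1,115 > Lars $215.
Tomás has the top bid and wins; the price is the second-highest bid, $2,180.
Tomás's payoff = $2,710 − $2,180 = $530. All other bidders lose, so their payoff is 0.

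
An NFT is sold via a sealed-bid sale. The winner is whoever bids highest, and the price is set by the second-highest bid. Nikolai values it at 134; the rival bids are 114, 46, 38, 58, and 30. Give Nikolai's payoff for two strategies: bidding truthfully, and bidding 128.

The highest competing bid is 114.
Bidding truthfully at 134: Nikolai has the top bid, wins, and pays the second-highest bid 114. Payoff = 134 − 114 = 20.
Bidding 128: Nikolai has the top bid, wins, and pays the second-highest bid 114. Payoff = 134 − 114 = 20.

Truthful: 20; alternative: 20.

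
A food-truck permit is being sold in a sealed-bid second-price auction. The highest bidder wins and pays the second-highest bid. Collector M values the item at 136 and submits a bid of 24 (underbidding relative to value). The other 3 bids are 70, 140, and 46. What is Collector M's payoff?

Highest competing bid: 140.
Collector M's bid 24 is not the highest, so Collector M loses, pays nothing, and earns zero payoff.

Collector M's payoff: 0.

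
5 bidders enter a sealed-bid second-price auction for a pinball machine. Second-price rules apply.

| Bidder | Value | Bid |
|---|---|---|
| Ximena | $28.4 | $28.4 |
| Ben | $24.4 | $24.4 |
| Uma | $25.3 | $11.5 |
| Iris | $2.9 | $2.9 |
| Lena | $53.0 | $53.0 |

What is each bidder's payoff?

Payoffs: Ximena $0.0, Ben $0.0, Uma $0.0, Iris $0.0, Lena $24.6.

Ranking the bids: Lena $53.0; Ximena $28.4; Ben $24.4; Uma $11.5; Iris $2.9.
Lena has the top bid and wins; the price is the second-highest bid, $28.4.
Lena's payoff = $53.0 − $28.4 = $24.6. All other bidders lose, so their payoff is 0.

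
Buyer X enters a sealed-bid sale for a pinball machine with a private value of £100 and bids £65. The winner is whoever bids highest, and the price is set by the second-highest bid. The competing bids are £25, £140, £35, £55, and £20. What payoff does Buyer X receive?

Highest competing bid: £140.
Buyer X's bid £65 is not the highest, so Buyer X loses, pays nothing, and earns zero payoff.

Payoff = £0.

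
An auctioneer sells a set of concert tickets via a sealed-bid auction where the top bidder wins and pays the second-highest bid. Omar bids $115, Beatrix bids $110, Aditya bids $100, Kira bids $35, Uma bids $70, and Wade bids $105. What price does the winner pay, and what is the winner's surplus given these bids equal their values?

The winner pays $110 for a surplus of $5.

Ordered from highest: Omar $115 > Beatrix $110 > Wade $105 > Aditya $100 > Uma $70 > Kira $35.
Omar is the highest bidder, so Omar wins.
Under the second-price rule, the price is the second-highest bid: $110.
Surplus = $115 − $110 = $5.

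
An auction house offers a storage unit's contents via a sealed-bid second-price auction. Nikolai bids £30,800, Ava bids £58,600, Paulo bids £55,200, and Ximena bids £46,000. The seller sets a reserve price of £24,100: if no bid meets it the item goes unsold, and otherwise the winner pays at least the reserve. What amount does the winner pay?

Sorted high to low: Ava £58,600 > Paulo £55,200 > Ximena £46,000 > Nikolai £30,800.
Ava has the highest bid, so Ava wins.
The second-highest bid is £55,200, which exceeds the reserve, so that sets the price.

£55,200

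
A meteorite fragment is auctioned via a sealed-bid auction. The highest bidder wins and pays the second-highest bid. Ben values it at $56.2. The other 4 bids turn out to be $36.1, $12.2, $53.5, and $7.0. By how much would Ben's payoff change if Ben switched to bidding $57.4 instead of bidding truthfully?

The highest competing bid is $53.5.
Bidding truthfully at $56.2: Ben has the top bid, wins, and pays the second-highest bid $53.5. Payoff = $56.2 − $53.5 = $2.7.
Bidding $57.4: Ben has the top bid, wins, and pays the second-highest bid $53.5. Payoff = $56.2 − $53.5 = $2.7.
Change = $2.7 − $2.7 = $0.0.

$0.0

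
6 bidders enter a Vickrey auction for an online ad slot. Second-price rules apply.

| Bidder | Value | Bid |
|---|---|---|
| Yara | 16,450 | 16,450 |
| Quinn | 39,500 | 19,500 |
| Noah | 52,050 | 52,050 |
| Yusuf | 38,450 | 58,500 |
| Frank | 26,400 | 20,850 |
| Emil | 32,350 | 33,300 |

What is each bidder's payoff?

Yara 0, Quinn 0, Noah 0, Yusuf -13,600, Frank 0, Emil 0.

Ordered from highest: Yusuf 58,500 > Noah 52,050 > Emil 33,300 > Frank 20,850 > Quinn 19,500 > Yara 16,450.
Yusuf has the top bid and wins; the price is the second-highest bid, 52,050.
Yusuf's payoff = 38,450 − 52,050 = -13,600. All other bidders lose, so their payoff is 0.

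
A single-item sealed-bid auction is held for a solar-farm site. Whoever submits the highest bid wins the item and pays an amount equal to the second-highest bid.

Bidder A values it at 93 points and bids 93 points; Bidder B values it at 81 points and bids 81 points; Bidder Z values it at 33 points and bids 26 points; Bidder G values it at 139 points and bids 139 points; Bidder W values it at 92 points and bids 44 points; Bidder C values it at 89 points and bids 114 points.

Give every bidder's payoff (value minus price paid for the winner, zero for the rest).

Bids in descending order: Bidder G 139 points; Bidder C 114 points; Bidder A 93 points; Bidder B 81 points; Bidder W 44 points; Bidder Z 26 points.
Bidder G has the top bid and wins; the price is the second-highest bid, 114 points.
Bidder G's payoff = 139 points − 114 points = 25 points. All other bidders lose, so their payoff is 0.

Payoffs: Bidder A 0 points, Bidder B 0 points, Bidder Z 0 points, Bidder G 25 points, Bidder W 0 points, Bidder C 0 points.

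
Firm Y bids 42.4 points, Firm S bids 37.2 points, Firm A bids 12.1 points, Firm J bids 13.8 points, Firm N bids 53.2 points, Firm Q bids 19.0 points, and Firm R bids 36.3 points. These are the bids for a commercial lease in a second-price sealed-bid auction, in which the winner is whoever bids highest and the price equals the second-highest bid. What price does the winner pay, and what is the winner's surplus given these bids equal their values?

Sorted high to low: Firm N 53.2 points > Firm Y 42.4 points > Firm S 37.2 points > Firm R 36.3 points > Firm Q 19.0 points > Firm J 13.8 points > Firm A 12.1 points.
Firm N is the highest bidder, so Firm N wins.
Under the second-price rule, the price is the second-highest bid: 42.4 points.
Surplus = 53.2 points − 42.4 points = 10.8 points.

The winner pays 42.4 points for a surplus of 10.8 points.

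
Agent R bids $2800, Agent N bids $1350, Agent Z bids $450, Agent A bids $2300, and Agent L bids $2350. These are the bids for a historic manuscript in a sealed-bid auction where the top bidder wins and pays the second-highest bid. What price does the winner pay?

$2350

Ranking the bids: Agent R $2800, then Agent L $2350, then Agent A $2300, then Agent N $1350, then Agent Z $450.
Agent R is the highest bidder, so Agent R wins.
Under the second-price rule, the price is the second-highest bid: $2350.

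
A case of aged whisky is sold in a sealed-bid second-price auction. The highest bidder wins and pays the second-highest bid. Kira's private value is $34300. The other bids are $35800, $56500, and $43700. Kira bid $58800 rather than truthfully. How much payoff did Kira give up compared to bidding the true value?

The highest competing bid is $56500.
Bidding truthfully at $34300: the top bid is $56500 (a rival), so Kira loses. Payoff = $0.
Bidding $58800: Kira has the top bid, wins, and pays the second-highest bid $56500. Payoff = $34300 − $56500 = -$22200.
Regret = truthful payoff − actual payoff = $0 − -$22200 = $22200.

Regret: $22200.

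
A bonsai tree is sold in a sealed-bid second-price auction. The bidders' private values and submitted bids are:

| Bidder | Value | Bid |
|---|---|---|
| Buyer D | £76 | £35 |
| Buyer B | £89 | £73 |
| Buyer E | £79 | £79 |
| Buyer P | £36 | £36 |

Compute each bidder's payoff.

Ranking the bids: Buyer E £79, then Buyer B £73, then Buyer P £36, then Buyer D £35.
Buyer E has the top bid and wins; the price is the second-highest bid, £73.
Buyer E's payoff = £79 − £73 = £6. All other bidders lose, so their payoff is 0.

Buyer D £0, Buyer B £0, Buyer E £6, Buyer P £0.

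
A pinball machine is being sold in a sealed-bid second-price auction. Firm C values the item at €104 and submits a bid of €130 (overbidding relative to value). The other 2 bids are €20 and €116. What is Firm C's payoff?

Highest competing bid: €116.
Firm C's bid €130 is the highest overall, so Firm C wins and pays the second-highest bid, €116.
Payoff = value − price = €104 − €116 = -€12.
Overbidding won the item at a price above value — truthful bidding would have avoided this loss.

Firm C's payoff: -€12.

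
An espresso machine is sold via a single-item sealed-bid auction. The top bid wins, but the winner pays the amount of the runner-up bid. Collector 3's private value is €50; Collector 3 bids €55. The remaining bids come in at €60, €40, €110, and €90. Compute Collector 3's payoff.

Highest competing bid: €110.
Collector 3's bid €55 is not the highest, so Collector 3 loses, pays nothing, and earns zero payoff.

Payoff = €0.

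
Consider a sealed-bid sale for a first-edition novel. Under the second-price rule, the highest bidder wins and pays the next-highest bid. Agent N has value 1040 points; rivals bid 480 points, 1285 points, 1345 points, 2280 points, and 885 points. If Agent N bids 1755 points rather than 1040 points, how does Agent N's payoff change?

The highest competing bid is 2280 points.
Bidding truthfully at 1040 points: the top bid is 2280 points (a rival), so Agent N loses. Payoff = 0 points.
Bidding 1755 points: the top bid is 2280 points (a rival), so Agent N loses. Payoff = 0 points.
Change = 0 points − 0 points = 0 points.
The bid only affects whether you win, not the price — here both bids land on the same side of the top rival bid, so the deviation is payoff-neutral.

Change in payoff: 0 points.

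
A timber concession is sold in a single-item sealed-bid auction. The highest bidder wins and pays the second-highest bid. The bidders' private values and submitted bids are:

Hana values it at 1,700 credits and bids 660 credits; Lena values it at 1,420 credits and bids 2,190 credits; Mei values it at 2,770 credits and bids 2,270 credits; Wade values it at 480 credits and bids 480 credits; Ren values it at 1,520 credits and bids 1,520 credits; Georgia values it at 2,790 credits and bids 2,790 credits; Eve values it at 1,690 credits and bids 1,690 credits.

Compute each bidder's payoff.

Payoffs: Hana 0 credits, Lena 0 credits, Mei 0 credits, Wade 0 credits, Ren 0 credits, Georgia 520 credits, Eve 0 credits.

Ordered from highest: Georgia 2,790 credits > Mei 2,270 credits > Lena 2,190 credits > Eve 1,690 credits > Ren 1,520 credits > Hana 660 credits > Wade 480 credits.
Georgia has the top bid and wins; the price is the second-highest bid, 2,270 credits.
Georgia's payoff = 2,790 credits − 2,270 credits = 520 credits. All other bidders lose, so their payoff is 0.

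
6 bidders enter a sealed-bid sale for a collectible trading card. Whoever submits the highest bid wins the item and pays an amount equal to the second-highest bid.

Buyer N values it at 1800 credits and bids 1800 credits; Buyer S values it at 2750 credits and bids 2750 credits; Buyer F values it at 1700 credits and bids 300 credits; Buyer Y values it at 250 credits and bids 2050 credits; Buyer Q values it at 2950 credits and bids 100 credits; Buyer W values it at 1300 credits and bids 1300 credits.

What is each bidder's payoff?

Payoffs: Buyer N 0 credits, Buyer S 700 credits, Buyer F 0 credits, Buyer Y 0 credits, Buyer Q 0 credits, Buyer W 0 credits.

Ordered from highest: Buyer S 2750 credits > Buyer Y 2050 credits > Buyer N 1800 credits > Buyer W 1300 credits > Buyer F 300 credits > Buyer Q 100 credits.
Buyer S has the top bid and wins; the price is the second-highest bid, 2050 credits.
Buyer S's payoff = 2750 credits − 2050 credits = 700 credits. All other bidders lose, so their payoff is 0.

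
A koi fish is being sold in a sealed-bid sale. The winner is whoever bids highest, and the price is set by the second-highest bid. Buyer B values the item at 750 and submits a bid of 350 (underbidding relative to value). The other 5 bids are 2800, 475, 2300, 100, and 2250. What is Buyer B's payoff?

Highest competing bid: 2800.
Buyer B's bid 350 is not the highest, so Buyer B loses, pays nothing, and earns zero payoff.

Buyer B's payoff: 0.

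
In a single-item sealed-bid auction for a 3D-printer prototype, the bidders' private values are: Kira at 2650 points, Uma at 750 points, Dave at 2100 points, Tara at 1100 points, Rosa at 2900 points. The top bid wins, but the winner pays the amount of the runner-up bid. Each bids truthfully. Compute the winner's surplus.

Ordered from highest: Rosa 2900 points; Kira 2650 points; Dave 2100 points; Tara 1100 points; Uma 750 points.
Rosa wins with the top bid and pays the second-highest, 2650 points.
Surplus = 2900 points − 2650 points = 250 points.

Winner's surplus: 250 points.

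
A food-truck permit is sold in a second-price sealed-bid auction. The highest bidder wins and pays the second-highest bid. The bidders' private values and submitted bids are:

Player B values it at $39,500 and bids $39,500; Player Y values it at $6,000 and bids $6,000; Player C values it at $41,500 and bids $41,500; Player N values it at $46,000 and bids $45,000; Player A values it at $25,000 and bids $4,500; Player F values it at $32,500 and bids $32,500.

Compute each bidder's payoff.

Payoffs: Player B $0, Player Y $0, Player C $0, Player N $4,500, Player A $0, Player F $0.

Bids in descending order: Player N $45,000, then Player C $41,500, then Player B $39,500, then Player F $32,500, then Player Y $6,000, then Player A $4,500.
Player N has the top bid and wins; the price is the second-highest bid, $41,500.
Player N's payoff = $46,000 − $41,500 = $4,500. All other bidders lose, so their payoff is 0.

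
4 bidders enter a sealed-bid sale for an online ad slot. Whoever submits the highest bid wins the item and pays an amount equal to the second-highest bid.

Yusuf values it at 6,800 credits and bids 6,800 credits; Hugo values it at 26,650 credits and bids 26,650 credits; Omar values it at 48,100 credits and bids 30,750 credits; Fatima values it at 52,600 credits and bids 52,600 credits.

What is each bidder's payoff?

Yusuf 0 credits, Hugo 0 credits, Omar 0 credits, Fatima 21,850 credits.

Bids in descending order: Fatima 52,600 credits > Omar 30,750 credits > Hugo 26,650 credits > Yusuf 6,800 credits.
Fatima has the top bid and wins; the price is the second-highest bid, 30,750 credits.
Fatima's payoff = 52,600 credits − 30,750 credits = 21,850 credits. All other bidders lose, so their payoff is 0.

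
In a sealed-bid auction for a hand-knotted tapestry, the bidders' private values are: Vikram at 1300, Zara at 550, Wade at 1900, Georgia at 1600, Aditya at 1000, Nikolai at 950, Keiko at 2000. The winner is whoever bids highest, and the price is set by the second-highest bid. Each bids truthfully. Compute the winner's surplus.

Winner's surplus: 100.

Bids in descending order: Keiko 2000; Wade 1900; Georgia 1600; Vikram 1300; Aditya 1000; Nikolai 950; Zara 550.
Keiko wins with the top bid and pays the second-highest, 1900.
Surplus = 2000 − 1900 = 100.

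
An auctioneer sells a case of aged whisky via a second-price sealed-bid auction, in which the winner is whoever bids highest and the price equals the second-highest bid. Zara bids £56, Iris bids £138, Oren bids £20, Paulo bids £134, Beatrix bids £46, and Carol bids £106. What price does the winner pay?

Bids in descending order: Iris £138 > Paulo £134 > Carol £106 > Zara £56 > Beatrix £46 > Oren £20.
Iris is the highest bidder, so Iris wins.
Under the second-price rule, the price is the second-highest bid: £134.

The winner pays £134.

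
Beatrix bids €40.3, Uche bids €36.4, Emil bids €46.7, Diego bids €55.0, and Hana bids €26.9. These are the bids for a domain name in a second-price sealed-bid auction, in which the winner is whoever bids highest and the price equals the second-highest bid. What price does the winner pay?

Sorted high to low: Diego €55.0 > Emil €46.7 > Beatrix €40.3 > Uche €36.4 > Hana €26.9.
Diego is the highest bidder, so Diego wins.
Under the second-price rule, the price is the second-highest bid: €46.7.

The winner pays €46.7.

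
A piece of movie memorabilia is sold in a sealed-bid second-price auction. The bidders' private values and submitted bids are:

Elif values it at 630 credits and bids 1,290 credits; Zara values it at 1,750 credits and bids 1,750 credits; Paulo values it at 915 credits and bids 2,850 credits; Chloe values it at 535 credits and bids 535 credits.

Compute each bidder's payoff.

Elif 0 credits, Zara 0 credits, Paulo -835 credits, Chloe 0 credits.

Ordered from highest: Paulo 2,850 credits; Zara 1,750 credits; Elif 1,290 credits; Chloe 535 credits.
Paulo has the top bid and wins; the price is the second-highest bid, 1,750 credits.
Paulo's payoff = 915 credits − 1,750 credits = -835 credits. All other bidders lose, so their payoff is 0.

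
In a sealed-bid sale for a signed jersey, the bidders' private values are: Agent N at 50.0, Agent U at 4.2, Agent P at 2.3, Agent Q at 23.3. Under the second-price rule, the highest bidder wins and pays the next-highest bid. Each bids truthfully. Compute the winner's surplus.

Winner's surplus: 26.7.

Bids in descending order: Agent N 50.0 > Agent Q 23.3 > Agent U 4.2 > Agent P 2.3.
Agent N wins with the top bid and pays the second-highest, 23.3.
Surplus = 50.0 − 23.3 = 26.7.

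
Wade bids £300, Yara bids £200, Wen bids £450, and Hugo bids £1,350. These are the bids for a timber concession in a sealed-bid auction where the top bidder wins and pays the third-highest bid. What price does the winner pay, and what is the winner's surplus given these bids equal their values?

The winner pays £300 for a surplus of £1,050.

Bids in descending order: Hugo £1,350 > Wen £450 > Wade £300 > Yara £200.
Hugo is the highest bidder, so Hugo wins.
Under the third-price rule, the price is the third-highest bid: £300.
Surplus = £1,350 − £300 = £1,050.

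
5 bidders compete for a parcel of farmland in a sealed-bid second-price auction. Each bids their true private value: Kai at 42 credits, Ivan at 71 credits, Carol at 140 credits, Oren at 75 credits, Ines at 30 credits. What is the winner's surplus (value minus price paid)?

Ranking the bids: Carol 140 credits, then Oren 75 credits, then Ivan 71 credits, then Kai 42 credits, then Ines 30 credits.
Carol wins with the top bid and pays the second-highest, 75 credits.
Surplus = 140 credits − 75 credits = 65 credits.

Surplus = 65 credits.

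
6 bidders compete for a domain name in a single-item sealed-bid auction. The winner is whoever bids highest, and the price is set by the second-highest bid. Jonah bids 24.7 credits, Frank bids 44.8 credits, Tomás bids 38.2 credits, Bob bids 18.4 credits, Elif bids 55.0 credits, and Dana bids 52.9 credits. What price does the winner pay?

52.9 credits

Bids in descending order: Elif 55.0 credits > Dana 52.9 credits > Frank 44.8 credits > Tomás 38.2 credits > Jonah 24.7 credits > Bob 18.4 credits.
Elif has the highest bid, so Elif wins.
The second-highest bid is 52.9 credits, so that is what Elif pays.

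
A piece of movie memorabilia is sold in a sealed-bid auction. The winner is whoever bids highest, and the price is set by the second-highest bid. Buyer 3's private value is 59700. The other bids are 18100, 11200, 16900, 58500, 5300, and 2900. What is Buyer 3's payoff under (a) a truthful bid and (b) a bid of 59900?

The highest competing bid is 58500.
Bidding truthfully at 59700: Buyer 3 has the top bid, wins, and pays the second-highest bid 58500. Payoff = 59700 − 58500 = 1200.
Bidding 59900: Buyer 3 has the top bid, wins, and pays the second-highest bid 58500. Payoff = 59700 − 58500 = 1200.

(a) 1200  (b) 1200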